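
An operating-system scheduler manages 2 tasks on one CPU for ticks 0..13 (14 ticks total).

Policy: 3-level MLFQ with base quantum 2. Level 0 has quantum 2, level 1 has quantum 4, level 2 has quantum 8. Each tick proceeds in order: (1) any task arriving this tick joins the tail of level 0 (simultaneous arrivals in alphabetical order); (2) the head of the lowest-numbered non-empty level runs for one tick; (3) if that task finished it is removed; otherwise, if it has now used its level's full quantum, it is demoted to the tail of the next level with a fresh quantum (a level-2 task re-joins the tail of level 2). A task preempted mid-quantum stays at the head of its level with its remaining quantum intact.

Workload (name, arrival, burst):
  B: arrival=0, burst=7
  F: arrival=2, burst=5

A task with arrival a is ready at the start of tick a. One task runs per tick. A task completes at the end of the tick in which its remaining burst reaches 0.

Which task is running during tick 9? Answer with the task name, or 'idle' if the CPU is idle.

t=0: L0/L1/L2 = B/-/- → run B
t=1: L0/L1/L2 = B/-/- → run B
t=2: L0/L1/L2 = F/B/- → run F
t=3: L0/L1/L2 = F/B/- → run F
t=4: L0/L1/L2 = -/BF/- → run B
t=5: L0/L1/L2 = -/BF/- → run B
t=6: L0/L1/L2 = -/BF/- → run B
t=7: L0/L1/L2 = -/BF/- → run B
t=8: L0/L1/L2 = -/F/B → run F
t=9: L0/L1/L2 = -/F/B → run F
t=10: L0/L1/L2 = -/F/B → run F
t=11: L0/L1/L2 = -/-/B → run B
t=12: (idle)
t=13: (idle)

running at tick 9 = F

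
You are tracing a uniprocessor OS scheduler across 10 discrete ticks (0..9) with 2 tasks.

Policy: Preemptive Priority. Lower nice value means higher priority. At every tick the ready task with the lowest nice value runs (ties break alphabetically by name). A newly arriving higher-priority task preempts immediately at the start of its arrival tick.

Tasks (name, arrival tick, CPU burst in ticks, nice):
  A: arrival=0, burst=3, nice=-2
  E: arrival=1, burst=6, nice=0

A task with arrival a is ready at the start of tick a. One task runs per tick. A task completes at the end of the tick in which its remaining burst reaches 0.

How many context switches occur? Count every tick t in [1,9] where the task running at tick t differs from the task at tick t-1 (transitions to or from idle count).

context switches = 2

t=0: ready={A} → run A
t=1: ready={A,E} → run A
t=2: ready={A,E} → run A
t=3: ready={E} → run E
t=4: ready={E} → run E
t=5: ready={E} → run E
t=6: ready={E} → run E
t=7: ready={E} → run E
t=8: ready={E} → run E
t=9: (idle)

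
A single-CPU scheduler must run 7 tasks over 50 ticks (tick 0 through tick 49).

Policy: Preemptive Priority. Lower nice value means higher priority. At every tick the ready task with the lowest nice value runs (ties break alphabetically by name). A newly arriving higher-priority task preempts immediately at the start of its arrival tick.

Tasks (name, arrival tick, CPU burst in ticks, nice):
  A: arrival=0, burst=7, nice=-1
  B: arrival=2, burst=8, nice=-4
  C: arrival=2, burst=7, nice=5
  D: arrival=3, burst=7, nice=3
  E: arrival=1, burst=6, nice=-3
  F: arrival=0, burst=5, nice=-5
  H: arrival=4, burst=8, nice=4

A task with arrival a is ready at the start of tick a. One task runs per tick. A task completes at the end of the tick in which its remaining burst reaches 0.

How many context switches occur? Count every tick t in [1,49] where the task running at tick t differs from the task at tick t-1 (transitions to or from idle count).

t=0: ready={A,F} → run F
t=1: ready={A,E,F} → run F
t=2: ready={A,B,C,E,F} → run F
t=3: ready={A,B,C,D,E,F} → run F
t=4: ready={A,B,C,D,E,F,H} → run F
t=5: ready={A,B,C,D,E,H} → run B
t=6: ready={A,B,C,D,E,H} → run B
t=7: ready={A,B,C,D,E,H} → run B
t=8: ready={A,B,C,D,E,H} → run B
t=9: ready={A,B,C,D,E,H} → run B
t=10: ready={A,B,C,D,E,H} → run B
t=11: ready={A,B,C,D,E,H} → run B
t=12: ready={A,B,C,D,E,H} → run B
t=13: ready={A,C,D,E,H} → run E
t=14: ready={A,C,D,E,H} → run E
t=15: ready={A,C,D,E,H} → run E
t=16: ready={A,C,D,E,H} → run E
t=17: ready={A,C,D,E,H} → run E
t=18: ready={A,C,D,E,H} → run E
t=19: ready={A,C,D,H} → run A
t=20: ready={A,C,D,H} → run A
t=21: ready={A,C,D,H} → run A
t=22: ready={A,C,D,H} → run A
t=23: ready={A,C,D,H} → run A
t=24: ready={A,C,D,H} → run A
t=25: ready={A,C,D,H} → run A
t=26: ready={C,D,H} → run D
t=27: ready={C,D,H} → run D
t=28: ready={C,D,H} → run D
t=29: ready={C,D,H} → run D
t=30: ready={C,D,H} → run D
t=31: ready={C,D,H} → run D
t=32: ready={C,D,H} → run D
t=33: ready={C,H} → run H
t=34: ready={C,H} → run H
t=35: ready={C,H} → run H
t=36: ready={C,H} → run H
t=37: ready={C,H} → run H
t=38: ready={C,H} → run H
t=39: ready={C,H} → run H
t=40: ready={C,H} → run H
t=41: ready={C} → run C
t=42: ready={C} → run C
t=43: ready={C} → run C
t=44: ready={C} → run C
t=45: ready={C} → run C
t=46: ready={C} → run C
t=47: ready={C} → run C
t=48: (idle)
t=49: (idle)

context switches = 7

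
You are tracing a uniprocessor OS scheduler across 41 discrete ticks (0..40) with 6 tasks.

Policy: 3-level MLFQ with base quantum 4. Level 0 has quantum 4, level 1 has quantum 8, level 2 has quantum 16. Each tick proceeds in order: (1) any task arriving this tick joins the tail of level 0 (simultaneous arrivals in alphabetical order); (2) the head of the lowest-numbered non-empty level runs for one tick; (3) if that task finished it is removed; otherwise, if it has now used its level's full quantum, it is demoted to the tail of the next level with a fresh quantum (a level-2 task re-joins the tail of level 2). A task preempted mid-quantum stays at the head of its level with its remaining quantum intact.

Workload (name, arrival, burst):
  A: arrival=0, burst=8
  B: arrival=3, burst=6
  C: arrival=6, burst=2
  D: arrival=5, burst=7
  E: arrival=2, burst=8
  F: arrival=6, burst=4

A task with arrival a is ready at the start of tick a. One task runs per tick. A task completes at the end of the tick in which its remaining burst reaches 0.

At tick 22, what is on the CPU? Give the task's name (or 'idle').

t=0: L0/L1/L2 = A/-/- → run A
t=1: L0/L1/L2 = A/-/- → run A
t=2: L0/L1/L2 = AE/-/- → run A
t=3: L0/L1/L2 = AEB/-/- → run A
t=4: L0/L1/L2 = EB/A/- → run E
t=5: L0/L1/L2 = EBD/A/- → run E
t=6: L0/L1/L2 = EBDCF/A/- → run E
t=7: L0/L1/L2 = EBDCF/A/- → run E
t=8: L0/L1/L2 = BDCF/AE/- → run B
t=9: L0/L1/L2 = BDCF/AE/- → run B
t=10: L0/L1/L2 = BDCF/AE/- → run B
t=11: L0/L1/L2 = BDCF/AE/- → run B
t=12: L0/L1/L2 = DCF/AEB/- → run D
t=13: L0/L1/L2 = DCF/AEB/- → run D
t=14: L0/L1/L2 = DCF/AEB/- → run D
t=15: L0/L1/L2 = DCF/AEB/- → run D
t=16: L0/L1/L2 = CF/AEBD/- → run C
t=17: L0/L1/L2 = CF/AEBD/- → run C
t=18: L0/L1/L2 = F/AEBD/- → run F
t=19: L0/L1/L2 = F/AEBD/- → run F
t=20: L0/L1/L2 = F/AEBD/- → run F
t=21: L0/L1/L2 = F/AEBD/- → run F
t=22: L0/L1/L2 = -/AEBD/- → run A
t=23: L0/L1/L2 = -/AEBD/- → run A
t=24: L0/L1/L2 = -/AEBD/- → run A
t=25: L0/L1/L2 = -/AEBD/- → run A
t=26: L0/L1/L2 = -/EBD/- → run E
t=27: L0/L1/L2 = -/EBD/- → run E
t=28: L0/L1/L2 = -/EBD/- → run E
t=29: L0/L1/L2 = -/EBD/- → run E
t=30: L0/L1/L2 = -/BD/- → run B
t=31: L0/L1/L2 = -/BD/- → run B
t=32: L0/L1/L2 = -/D/- → run D
t=33: L0/L1/L2 = -/D/- → run D
t=34: L0/L1/L2 = -/D/- → run D
t=35: (idle)
t=36: (idle)
t=37: (idle)
t=38: (idle)
t=39: (idle)
t=40: (idle)

running at tick 22 = A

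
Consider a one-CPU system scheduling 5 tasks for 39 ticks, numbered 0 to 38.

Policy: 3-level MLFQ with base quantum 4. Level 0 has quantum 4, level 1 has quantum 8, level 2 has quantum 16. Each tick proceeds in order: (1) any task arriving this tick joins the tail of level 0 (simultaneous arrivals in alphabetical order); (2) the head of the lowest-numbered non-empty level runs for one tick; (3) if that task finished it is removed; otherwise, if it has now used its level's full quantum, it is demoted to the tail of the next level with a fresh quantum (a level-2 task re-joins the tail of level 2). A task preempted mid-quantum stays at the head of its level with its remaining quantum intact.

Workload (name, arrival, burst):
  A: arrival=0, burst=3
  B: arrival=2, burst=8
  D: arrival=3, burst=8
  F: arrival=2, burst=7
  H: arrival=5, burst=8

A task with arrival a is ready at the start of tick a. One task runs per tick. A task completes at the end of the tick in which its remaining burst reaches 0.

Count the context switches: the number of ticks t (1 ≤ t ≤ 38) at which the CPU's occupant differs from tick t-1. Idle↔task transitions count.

context switches = 9

t=0: L0/L1/L2 = A/-/- → run A
t=1: L0/L1/L2 = A/-/- → run A
t=2: L0/L1/L2 = ABF/-/- → run A
t=3: L0/L1/L2 = BFD/-/- → run B
t=4: L0/L1/L2 = BFD/-/- → run B
t=5: L0/L1/L2 = BFDH/-/- → run B
t=6: L0/L1/L2 = BFDH/-/- → run B
t=7: L0/L1/L2 = FDH/B/- → run F
t=8: L0/L1/L2 = FDH/B/- → run F
t=9: L0/L1/L2 = FDH/B/- → run F
t=10: L0/L1/L2 = FDH/B/- → run F
t=11: L0/L1/L2 = DH/BF/- → run D
t=12: L0/L1/L2 = DH/BF/- → run D
t=13: L0/L1/L2 = DH/BF/- → run D
t=14: L0/L1/L2 = DH/BF/- → run D
t=15: L0/L1/L2 = H/BFD/- → run H
t=16: L0/L1/L2 = H/BFD/- → run H
t=17: L0/L1/L2 = H/BFD/- → run H
t=18: L0/L1/L2 = H/BFD/- → run H
t=19: L0/L1/L2 = -/BFDH/- → run B
t=20: L0/L1/L2 = -/BFDH/- → run B
t=21: L0/L1/L2 = -/BFDH/- → run B
t=22: L0/L1/L2 = -/BFDH/- → run B
t=23: L0/L1/L2 = -/FDH/- → run F
t=24: L0/L1/L2 = -/FDH/- → run F
t=25: L0/L1/L2 = -/FDH/- → run F
t=26: L0/L1/L2 = -/DH/- → run D
t=27: L0/L1/L2 = -/DH/- → run D
t=28: L0/L1/L2 = -/DH/- → run D
t=29: L0/L1/L2 = -/DH/- → run D
t=30: L0/L1/L2 = -/H/- → run H
t=31: L0/L1/L2 = -/H/- → run H
t=32: L0/L1/L2 = -/H/- → run H
t=33: L0/L1/L2 = -/H/- → run H
t=34: (idle)
t=35: (idle)
t=36: (idle)
t=37: (idle)
t=38: (idle)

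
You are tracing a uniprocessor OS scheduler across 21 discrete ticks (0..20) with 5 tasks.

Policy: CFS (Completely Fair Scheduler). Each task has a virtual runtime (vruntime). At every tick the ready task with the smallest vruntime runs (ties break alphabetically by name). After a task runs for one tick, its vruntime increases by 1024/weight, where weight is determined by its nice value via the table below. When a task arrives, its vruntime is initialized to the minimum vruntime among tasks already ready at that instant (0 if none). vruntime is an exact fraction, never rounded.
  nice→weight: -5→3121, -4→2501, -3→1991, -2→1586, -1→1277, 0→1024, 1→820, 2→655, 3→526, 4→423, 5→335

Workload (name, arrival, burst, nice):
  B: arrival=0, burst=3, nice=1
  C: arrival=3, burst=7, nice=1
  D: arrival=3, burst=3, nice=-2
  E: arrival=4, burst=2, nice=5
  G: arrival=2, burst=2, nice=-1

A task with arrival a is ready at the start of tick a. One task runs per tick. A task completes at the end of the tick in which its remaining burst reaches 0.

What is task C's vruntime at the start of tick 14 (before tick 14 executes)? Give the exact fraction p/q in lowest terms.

vruntime(C, start of tick 14) = 1536/205

t=0: vr[B=0] → run B
t=1: vr[B=256/205] → run B
t=2: vr[B=512/205 G=512/205] → run B
t=3: vr[C=512/205 D=512/205 G=512/205] → run C
t=4: vr[C=768/205 D=512/205 E=512/205 G=512/205] → run D
t=5: vr[C=768/205 D=510976/162565 E=512/205 G=512/205] → run E
t=6: vr[C=768/205 D=510976/162565 E=76288/13735 G=512/205] → run G
t=7: vr[C=768/205 D=510976/162565 E=76288/13735 G=863744/261785] → run D
t=8: vr[C=768/205 D=615936/162565 E=76288/13735 G=863744/261785] → run G
t=9: vr[C=768/205 D=615936/162565 E=76288/13735] → run C
t=10: vr[C=1024/205 D=615936/162565 E=76288/13735] → run D
t=11: vr[C=1024/205 E=76288/13735] → run C
t=12: vr[C=256/41 E=76288/13735] → run E
t=13: vr[C=256/41] → run C
t=14: vr[C=1536/205] → run C
t=15: vr[C=1792/205] → run C
t=16: vr[C=2048/205] → run C
t=17: (idle)
t=18: (idle)
t=19: (idle)
t=20: (idle)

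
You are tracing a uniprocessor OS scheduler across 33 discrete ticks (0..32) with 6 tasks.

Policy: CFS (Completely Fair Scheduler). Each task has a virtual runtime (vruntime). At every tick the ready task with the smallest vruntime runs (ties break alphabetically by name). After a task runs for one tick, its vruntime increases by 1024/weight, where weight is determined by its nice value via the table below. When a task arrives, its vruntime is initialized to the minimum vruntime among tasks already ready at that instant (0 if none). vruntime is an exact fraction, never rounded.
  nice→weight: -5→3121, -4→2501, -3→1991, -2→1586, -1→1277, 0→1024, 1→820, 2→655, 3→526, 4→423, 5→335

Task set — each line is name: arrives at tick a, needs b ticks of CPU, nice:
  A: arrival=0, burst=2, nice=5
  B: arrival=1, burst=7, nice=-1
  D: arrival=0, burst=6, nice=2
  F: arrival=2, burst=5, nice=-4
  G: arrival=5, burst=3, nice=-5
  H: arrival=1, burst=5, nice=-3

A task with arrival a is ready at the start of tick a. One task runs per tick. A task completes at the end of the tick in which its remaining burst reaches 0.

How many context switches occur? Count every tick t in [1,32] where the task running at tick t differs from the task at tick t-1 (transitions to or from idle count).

t=0: vr[A=0 D=0] → run A
t=1: vr[A=1024/335 B=0 D=0 H=0] → run B
t=2: vr[A=1024/335 B=1024/1277 D=0 F=0 H=0] → run D
t=3: vr[A=1024/335 B=1024/1277 D=1024/655 F=0 H=0] → run F
t=4: vr[A=1024/335 B=1024/1277 D=1024/655 F=1024/2501 H=0] → run H
t=5: vr[A=1024/335 B=1024/1277 D=1024/655 F=1024/2501 G=1024/2501 H=1024/1991] → run F
t=6: vr[A=1024/335 B=1024/1277 D=1024/655 F=2048/2501 G=1024/2501 H=1024/1991] → run G
t=7: vr[A=1024/335 B=1024/1277 D=1024/655 F=2048/2501 G=5756928/7805621 H=1024/1991] → run H
t=8: vr[A=1024/335 B=1024/1277 D=1024/655 F=2048/2501 G=5756928/7805621 H=2048/1991] → run G
t=9: vr[A=1024/335 B=1024/1277 D=1024/655 F=2048/2501 G=8317952/7805621 H=2048/1991] → run B
t=10: vr[A=1024/335 B=2048/1277 D=1024/655 F=2048/2501 G=8317952/7805621 H=2048/1991] → run F
t=11: vr[A=1024/335 B=2048/1277 D=1024/655 F=3072/2501 G=8317952/7805621 H=2048/1991] → run H
t=12: vr[A=1024/335 B=2048/1277 D=1024/655 F=3072/2501 G=8317952/7805621 H=3072/1991] → run G
t=13: vr[A=1024/335 B=2048/1277 D=1024/655 F=3072/2501 H=3072/1991] → run F
t=14: vr[A=1024/335 B=2048/1277 D=1024/655 F=4096/2501 H=3072/1991] → run H
t=15: vr[A=1024/335 B=2048/1277 D=1024/655 F=4096/2501 H=4096/1991] → run D
t=16: vr[A=1024/335 B=2048/1277 D=2048/655 F=4096/2501 H=4096/1991] → run B
t=17: vr[A=1024/335 B=3072/1277 D=2048/655 F=4096/2501 H=4096/1991] → run F
t=18: vr[A=1024/335 B=3072/1277 D=2048/655 H=4096/1991] → run H
t=19: vr[A=1024/335 B=3072/1277 D=2048/655] → run B
t=20: vr[A=1024/335 B=4096/1277 D=2048/655] → run A
t=21: vr[B=4096/1277 D=2048/655] → run D
t=22: vr[B=4096/1277 D=3072/655] → run B
t=23: vr[B=5120/1277 D=3072/655] → run B
t=24: vr[B=6144/1277 D=3072/655] → run D
t=25: vr[B=6144/1277 D=4096/655] → run B
t=26: vr[D=4096/655] → run D
t=27: vr[D=1024/131] → run D
t=28: (idle)
t=29: (idle)
t=30: (idle)
t=31: (idle)
t=32: (idle)

context switches = 26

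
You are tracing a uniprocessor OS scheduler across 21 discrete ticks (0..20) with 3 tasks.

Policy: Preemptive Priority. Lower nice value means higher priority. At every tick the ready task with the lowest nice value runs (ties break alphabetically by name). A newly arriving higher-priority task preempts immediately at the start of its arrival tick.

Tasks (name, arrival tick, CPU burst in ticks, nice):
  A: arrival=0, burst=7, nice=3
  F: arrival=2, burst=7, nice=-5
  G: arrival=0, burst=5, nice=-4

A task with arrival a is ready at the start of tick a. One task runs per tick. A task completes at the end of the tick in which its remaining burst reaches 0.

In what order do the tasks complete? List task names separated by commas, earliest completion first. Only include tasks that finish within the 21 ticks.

t=0: ready={A,G} → run G
t=1: ready={A,G} → run G
t=2: ready={A,F,G} → run F
t=3: ready={A,F,G} → run F
t=4: ready={A,F,G} → run F
t=5: ready={A,F,G} → run F
t=6: ready={A,F,G} → run F
t=7: ready={A,F,G} → run F
t=8: ready={A,F,G} → run F
t=9: ready={A,G} → run G
t=10: ready={A,G} → run G
t=11: ready={A,G} → run G
t=12: ready={A} → run A
t=13: ready={A} → run A
t=14: ready={A} → run A
t=15: ready={A} → run A
t=16: ready={A} → run A
t=17: ready={A} → run A
t=18: ready={A} → run A
t=19: (idle)
t=20: (idle)

completion order = F, G, A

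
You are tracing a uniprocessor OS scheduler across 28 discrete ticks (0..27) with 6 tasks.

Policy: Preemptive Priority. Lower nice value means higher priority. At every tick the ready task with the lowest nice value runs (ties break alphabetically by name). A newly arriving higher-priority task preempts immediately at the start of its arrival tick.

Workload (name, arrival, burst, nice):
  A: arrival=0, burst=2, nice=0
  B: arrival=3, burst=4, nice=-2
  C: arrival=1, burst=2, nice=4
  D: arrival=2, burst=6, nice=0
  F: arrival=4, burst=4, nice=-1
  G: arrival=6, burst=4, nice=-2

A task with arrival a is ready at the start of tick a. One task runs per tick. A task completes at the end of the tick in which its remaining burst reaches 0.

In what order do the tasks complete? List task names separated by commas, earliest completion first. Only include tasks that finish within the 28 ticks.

t=0: ready={A} → run A
t=1: ready={A,C} → run A
t=2: ready={C,D} → run D
t=3: ready={B,C,D} → run B
t=4: ready={B,C,D,F} → run B
t=5: ready={B,C,D,F} → run B
t=6: ready={B,C,D,F,G} → run B
t=7: ready={C,D,F,G} → run G
t=8: ready={C,D,F,G} → run G
t=9: ready={C,D,F,G} → run G
t=10: ready={C,D,F,G} → run G
t=11: ready={C,D,F} → run F
t=12: ready={C,D,F} → run F
t=13: ready={C,D,F} → run F
t=14: ready={C,D,F} → run F
t=15: ready={C,D} → run D
t=16: ready={C,D} → run D
t=17: ready={C,D} → run D
t=18: ready={C,D} → run D
t=19: ready={C,D} → run D
t=20: ready={C} → run C
t=21: ready={C} → run C
t=22: (idle)
t=23: (idle)
t=24: (idle)
t=25: (idle)
t=26: (idle)
t=27: (idle)

completion order = A, B, G, F, D, C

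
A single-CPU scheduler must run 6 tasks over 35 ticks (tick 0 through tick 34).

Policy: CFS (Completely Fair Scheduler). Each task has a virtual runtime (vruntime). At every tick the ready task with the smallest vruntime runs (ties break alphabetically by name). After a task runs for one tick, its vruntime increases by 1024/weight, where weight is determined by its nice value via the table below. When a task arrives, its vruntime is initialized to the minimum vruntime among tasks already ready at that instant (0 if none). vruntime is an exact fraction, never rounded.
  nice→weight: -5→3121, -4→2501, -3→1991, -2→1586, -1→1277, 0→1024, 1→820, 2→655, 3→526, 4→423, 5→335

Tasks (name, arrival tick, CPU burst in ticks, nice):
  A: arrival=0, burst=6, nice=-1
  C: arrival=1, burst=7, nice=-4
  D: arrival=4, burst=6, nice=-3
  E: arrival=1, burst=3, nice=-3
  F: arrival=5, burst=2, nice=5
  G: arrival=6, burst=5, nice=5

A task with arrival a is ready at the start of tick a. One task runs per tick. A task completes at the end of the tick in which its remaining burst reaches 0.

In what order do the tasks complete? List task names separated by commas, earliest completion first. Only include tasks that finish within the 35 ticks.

t=0: vr[A=0] → run A
t=1: vr[A=1024/1277 C=1024/1277 E=1024/1277] → run A
t=2: vr[A=2048/1277 C=1024/1277 E=1024/1277] → run C
t=3: vr[A=2048/1277 C=3868672/3193777 E=1024/1277] → run E
t=4: vr[A=2048/1277 C=3868672/3193777 D=3868672/3193777 E=3346432/2542507] → run C
t=5: vr[A=2048/1277 C=5176320/3193777 D=3868672/3193777 E=3346432/2542507 F=3868672/3193777] → run D
t=6: vr[A=2048/1277 C=5176320/3193777 D=10972953600/6358810007 E=3346432/2542507 F=3868672/3193777 G=3868672/3193777] → run F
t=7: vr[A=2048/1277 C=5176320/3193777 D=10972953600/6358810007 E=3346432/2542507 F=4566432768/1069915295 G=3868672/3193777] → run G
t=8: vr[A=2048/1277 C=5176320/3193777 D=10972953600/6358810007 E=3346432/2542507 F=4566432768/1069915295 G=4566432768/1069915295] → run E
t=9: vr[A=2048/1277 C=5176320/3193777 D=10972953600/6358810007 E=4654080/2542507 F=4566432768/1069915295 G=4566432768/1069915295] → run A
t=10: vr[A=3072/1277 C=5176320/3193777 D=10972953600/6358810007 E=4654080/2542507 F=4566432768/1069915295 G=4566432768/1069915295] → run C
t=11: vr[A=3072/1277 C=6483968/3193777 D=10972953600/6358810007 E=4654080/2542507 F=4566432768/1069915295 G=4566432768/1069915295] → run D
t=12: vr[A=3072/1277 C=6483968/3193777 D=14243381248/6358810007 E=4654080/2542507 F=4566432768/1069915295 G=4566432768/1069915295] → run E
t=13: vr[A=3072/1277 C=6483968/3193777 D=14243381248/6358810007 F=4566432768/1069915295 G=4566432768/1069915295] → run C
t=14: vr[A=3072/1277 C=7791616/3193777 D=14243381248/6358810007 F=4566432768/1069915295 G=4566432768/1069915295] → run D
t=15: vr[A=3072/1277 C=7791616/3193777 D=17513808896/6358810007 F=4566432768/1069915295 G=4566432768/1069915295] → run A
t=16: vr[A=4096/1277 C=7791616/3193777 D=17513808896/6358810007 F=4566432768/1069915295 G=4566432768/1069915295] → run C
t=17: vr[A=4096/1277 C=9099264/3193777 D=17513808896/6358810007 F=4566432768/1069915295 G=4566432768/1069915295] → run D
t=18: vr[A=4096/1277 C=9099264/3193777 D=20784236544/6358810007 F=4566432768/1069915295 G=4566432768/1069915295] → run C
t=19: vr[A=4096/1277 C=10406912/3193777 D=20784236544/6358810007 F=4566432768/1069915295 G=4566432768/1069915295] → run A
t=20: vr[A=5120/1277 C=10406912/3193777 D=20784236544/6358810007 F=4566432768/1069915295 G=4566432768/1069915295] → run C
t=21: vr[A=5120/1277 D=20784236544/6358810007 F=4566432768/1069915295 G=4566432768/1069915295] → run D
t=22: vr[A=5120/1277 D=24054664192/6358810007 F=4566432768/1069915295 G=4566432768/1069915295] → run D
t=23: vr[A=5120/1277 F=4566432768/1069915295 G=4566432768/1069915295] → run A
t=24: vr[F=4566432768/1069915295 G=4566432768/1069915295] → run F
t=25: vr[G=4566432768/1069915295] → run G
t=26: vr[G=7836860416/1069915295] → run G
t=27: vr[G=11107288064/1069915295] → run G
t=28: vr[G=14377715712/1069915295] → run G
t=29: (idle)
t=30: (idle)
t=31: (idle)
t=32: (idle)
t=33: (idle)
t=34: (idle)

completion order = E, C, D, A, F, G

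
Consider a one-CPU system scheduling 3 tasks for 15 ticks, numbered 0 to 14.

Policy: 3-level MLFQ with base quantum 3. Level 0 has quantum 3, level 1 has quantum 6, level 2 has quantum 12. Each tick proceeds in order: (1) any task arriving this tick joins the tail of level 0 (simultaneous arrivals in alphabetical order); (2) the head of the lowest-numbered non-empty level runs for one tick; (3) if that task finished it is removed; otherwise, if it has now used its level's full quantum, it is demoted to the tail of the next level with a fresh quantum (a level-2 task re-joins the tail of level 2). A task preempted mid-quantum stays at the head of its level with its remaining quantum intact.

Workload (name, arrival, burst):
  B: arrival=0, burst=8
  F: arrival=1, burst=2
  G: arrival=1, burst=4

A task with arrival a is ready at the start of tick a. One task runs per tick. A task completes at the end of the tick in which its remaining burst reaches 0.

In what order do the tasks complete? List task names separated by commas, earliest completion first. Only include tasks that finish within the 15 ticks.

completion order = F, B, G

t=0: L0/L1/L2 = B/-/- → run B
t=1: L0/L1/L2 = BFG/-/- → run B
t=2: L0/L1/L2 = BFG/-/- → run B
t=3: L0/L1/L2 = FG/B/- → run F
t=4: L0/L1/L2 = FG/B/- → run F
t=5: L0/L1/L2 = G/B/- → run G
t=6: L0/L1/L2 = G/B/- → run G
t=7: L0/L1/L2 = G/B/- → run G
t=8: L0/L1/L2 = -/BG/- → run B
t=9: L0/L1/L2 = -/BG/- → run B
t=10: L0/L1/L2 = -/BG/- → run B
t=11: L0/L1/L2 = -/BG/- → run B
t=12: L0/L1/L2 = -/BG/- → run B
t=13: L0/L1/L2 = -/G/- → run G
t=14: (idle)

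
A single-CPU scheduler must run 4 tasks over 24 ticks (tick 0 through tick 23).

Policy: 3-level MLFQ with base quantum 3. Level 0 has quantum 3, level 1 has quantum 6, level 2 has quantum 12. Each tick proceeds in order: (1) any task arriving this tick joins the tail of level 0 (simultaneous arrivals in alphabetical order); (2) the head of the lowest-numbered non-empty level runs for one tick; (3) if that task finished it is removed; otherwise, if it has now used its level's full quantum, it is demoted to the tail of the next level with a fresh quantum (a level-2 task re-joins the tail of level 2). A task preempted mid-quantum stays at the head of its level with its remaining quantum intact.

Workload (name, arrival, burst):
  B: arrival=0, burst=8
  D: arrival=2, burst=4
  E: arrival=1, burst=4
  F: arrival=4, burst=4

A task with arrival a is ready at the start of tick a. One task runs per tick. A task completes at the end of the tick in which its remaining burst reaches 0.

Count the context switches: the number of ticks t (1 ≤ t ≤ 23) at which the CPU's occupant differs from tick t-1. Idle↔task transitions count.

t=0: L0/L1/L2 = B/-/- → run B
t=1: L0/L1/L2 = BE/-/- → run B
t=2: L0/L1/L2 = BED/-/- → run B
t=3: L0/L1/L2 = ED/B/- → run E
t=4: L0/L1/L2 = EDF/B/- → run E
t=5: L0/L1/L2 = EDF/B/- → run E
t=6: L0/L1/L2 = DF/BE/- → run D
t=7: L0/L1/L2 = DF/BE/- → run D
t=8: L0/L1/L2 = DF/BE/- → run D
t=9: L0/L1/L2 = F/BED/- → run F
t=10: L0/L1/L2 = F/BED/- → run F
t=11: L0/L1/L2 = F/BED/- → run F
t=12: L0/L1/L2 = -/BEDF/- → run B
t=13: L0/L1/L2 = -/BEDF/- → run B
t=14: L0/L1/L2 = -/BEDF/- → run B
t=15: L0/L1/L2 = -/BEDF/- → run B
t=16: L0/L1/L2 = -/BEDF/- → run B
t=17: L0/L1/L2 = -/EDF/- → run E
t=18: L0/L1/L2 = -/DF/- → run D
t=19: L0/L1/L2 = -/F/- → run F
t=20: (idle)
t=21: (idle)
t=22: (idle)
t=23: (idle)

context switches = 8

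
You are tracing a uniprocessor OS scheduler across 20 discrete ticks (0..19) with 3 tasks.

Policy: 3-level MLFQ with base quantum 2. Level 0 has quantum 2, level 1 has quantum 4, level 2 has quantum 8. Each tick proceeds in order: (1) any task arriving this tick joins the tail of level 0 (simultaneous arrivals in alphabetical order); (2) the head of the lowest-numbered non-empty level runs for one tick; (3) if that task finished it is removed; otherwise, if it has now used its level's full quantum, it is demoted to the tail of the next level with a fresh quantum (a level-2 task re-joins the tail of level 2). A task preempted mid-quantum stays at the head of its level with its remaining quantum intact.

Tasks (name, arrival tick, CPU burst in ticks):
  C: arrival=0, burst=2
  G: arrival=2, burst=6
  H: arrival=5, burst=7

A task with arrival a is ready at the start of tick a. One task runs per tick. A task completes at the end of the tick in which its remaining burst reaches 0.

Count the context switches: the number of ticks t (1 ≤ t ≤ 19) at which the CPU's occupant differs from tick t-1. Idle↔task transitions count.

t=0: L0/L1/L2 = C/-/- → run C
t=1: L0/L1/L2 = C/-/- → run C
t=2: L0/L1/L2 = G/-/- → run G
t=3: L0/L1/L2 = G/-/- → run G
t=4: L0/L1/L2 = -/G/- → run G
t=5: L0/L1/L2 = H/G/- → run H
t=6: L0/L1/L2 = H/G/- → run H
t=7: L0/L1/L2 = -/GH/- → run G
t=8: L0/L1/L2 = -/GH/- → run G
t=9: L0/L1/L2 = -/GH/- → run G
t=10: L0/L1/L2 = -/H/- → run H
t=11: L0/L1/L2 = -/H/- → run H
t=12: L0/L1/L2 = -/H/- → run H
t=13: L0/L1/L2 = -/H/- → run H
t=14: L0/L1/L2 = -/-/H → run H
t=15: (idle)
t=16: (idle)
t=17: (idle)
t=18: (idle)
t=19: (idle)

context switches = 5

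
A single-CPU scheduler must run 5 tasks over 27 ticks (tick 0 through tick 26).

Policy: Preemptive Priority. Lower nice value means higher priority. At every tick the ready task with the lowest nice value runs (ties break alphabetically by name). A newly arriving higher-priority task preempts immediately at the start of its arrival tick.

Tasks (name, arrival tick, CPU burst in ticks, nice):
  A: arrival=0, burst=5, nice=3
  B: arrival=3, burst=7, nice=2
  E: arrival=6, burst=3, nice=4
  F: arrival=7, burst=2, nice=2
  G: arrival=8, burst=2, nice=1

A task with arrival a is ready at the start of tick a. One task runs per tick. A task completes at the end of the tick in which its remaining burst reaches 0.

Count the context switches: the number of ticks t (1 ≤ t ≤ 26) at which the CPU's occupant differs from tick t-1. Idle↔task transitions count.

t=0: ready={A} → run A
t=1: ready={A} → run A
t=2: ready={A} → run A
t=3: ready={A,B} → run B
t=4: ready={A,B} → run B
t=5: ready={A,B} → run B
t=6: ready={A,B,E} → run B
t=7: ready={A,B,E,F} → run B
t=8: ready={A,B,E,F,G} → run G
t=9: ready={A,B,E,F,G} → run G
t=10: ready={A,B,E,F} → run B
t=11: ready={A,B,E,F} → run B
t=12: ready={A,E,F} → run F
t=13: ready={A,E,F} → run F
t=14: ready={A,E} → run A
t=15: ready={A,E} → run A
t=16: ready={E} → run E
t=17: ready={E} → run E
t=18: ready={E} → run E
t=19: (idle)
t=20: (idle)
t=21: (idle)
t=22: (idle)
t=23: (idle)
t=24: (idle)
t=25: (idle)
t=26: (idle)

context switches = 7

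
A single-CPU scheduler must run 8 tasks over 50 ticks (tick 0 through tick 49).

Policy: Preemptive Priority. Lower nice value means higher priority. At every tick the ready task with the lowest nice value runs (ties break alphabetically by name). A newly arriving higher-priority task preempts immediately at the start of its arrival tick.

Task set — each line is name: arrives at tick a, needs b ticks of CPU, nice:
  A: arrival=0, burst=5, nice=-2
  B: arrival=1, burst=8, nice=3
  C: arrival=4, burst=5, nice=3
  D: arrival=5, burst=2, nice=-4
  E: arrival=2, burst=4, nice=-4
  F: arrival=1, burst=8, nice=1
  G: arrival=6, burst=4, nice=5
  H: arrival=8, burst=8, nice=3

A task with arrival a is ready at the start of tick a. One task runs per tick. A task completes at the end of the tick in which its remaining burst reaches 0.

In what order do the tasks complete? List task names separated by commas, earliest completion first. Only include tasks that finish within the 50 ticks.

completion order = D, E, A, F, B, C, H, G

t=0: ready={A} → run A
t=1: ready={A,B,F} → run A
t=2: ready={A,B,E,F} → run E
t=3: ready={A,B,E,F} → run E
t=4: ready={A,B,C,E,F} → run E
t=5: ready={A,B,C,D,E,F} → run D
t=6: ready={A,B,C,D,E,F,G} → run D
t=7: ready={A,B,C,E,F,G} → run E
t=8: ready={A,B,C,F,G,H} → run A
t=9: ready={A,B,C,F,G,H} → run A
t=10: ready={A,B,C,F,G,H} → run A
t=11: ready={B,C,F,G,H} → run F
t=12: ready={B,C,F,G,H} → run F
t=13: ready={B,C,F,G,H} → run F
t=14: ready={B,C,F,G,H} → run F
t=15: ready={B,C,F,G,H} → run F
t=16: ready={B,C,F,G,H} → run F
t=17: ready={B,C,F,G,H} → run F
t=18: ready={B,C,F,G,H} → run F
t=19: ready={B,C,G,H} → run B
t=20: ready={B,C,G,H} → run B
t=21: ready={B,C,G,H} → run B
t=22: ready={B,C,G,H} → run B
t=23: ready={B,C,G,H} → run B
t=24: ready={B,C,G,H} → run B
t=25: ready={B,C,G,H} → run B
t=26: ready={B,C,G,H} → run B
t=27: ready={C,G,H} → run C
t=28: ready={C,G,H} → run C
t=29: ready={C,G,H} → run C
t=30: ready={C,G,H} → run C
t=31: ready={C,G,H} → run C
t=32: ready={G,H} → run H
t=33: ready={G,H} → run H
t=34: ready={G,H} → run H
t=35: ready={G,H} → run H
t=36: ready={G,H} → run H
t=37: ready={G,H} → run H
t=38: ready={G,H} → run H
t=39: ready={G,H} → run H
t=40: ready={G} → run G
t=41: ready={G} → run G
t=42: ready={G} → run G
t=43: ready={G} → run G
t=44: (idle)
t=45: (idle)
t=46: (idle)
t=47: (idle)
t=48: (idle)
t=49: (idle)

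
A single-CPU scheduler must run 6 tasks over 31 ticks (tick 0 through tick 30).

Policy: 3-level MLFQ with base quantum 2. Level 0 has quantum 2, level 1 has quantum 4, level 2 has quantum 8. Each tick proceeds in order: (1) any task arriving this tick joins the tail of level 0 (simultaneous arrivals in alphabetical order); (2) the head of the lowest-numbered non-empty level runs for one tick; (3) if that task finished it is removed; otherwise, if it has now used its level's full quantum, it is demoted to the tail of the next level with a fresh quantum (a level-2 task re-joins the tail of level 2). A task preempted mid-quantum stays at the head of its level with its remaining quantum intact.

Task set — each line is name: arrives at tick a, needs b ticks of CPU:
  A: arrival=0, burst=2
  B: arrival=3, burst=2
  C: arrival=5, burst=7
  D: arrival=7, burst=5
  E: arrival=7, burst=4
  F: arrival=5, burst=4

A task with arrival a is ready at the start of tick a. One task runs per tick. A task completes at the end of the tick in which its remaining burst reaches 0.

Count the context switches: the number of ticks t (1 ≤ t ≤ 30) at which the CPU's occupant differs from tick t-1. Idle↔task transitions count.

t=0: L0/L1/L2 = A/-/- → run A
t=1: L0/L1/L2 = A/-/- → run A
t=2: (idle)
t=3: L0/L1/L2 = B/-/- → run B
t=4: L0/L1/L2 = B/-/- → run B
t=5: L0/L1/L2 = CF/-/- → run C
t=6: L0/L1/L2 = CF/-/- → run C
t=7: L0/L1/L2 = FDE/C/- → run F
t=8: L0/L1/L2 = FDE/C/- → run F
t=9: L0/L1/L2 = DE/CF/- → run D
t=10: L0/L1/L2 = DE/CF/- → run D
t=11: L0/L1/L2 = E/CFD/- → run E
t=12: L0/L1/L2 = E/CFD/- → run E
t=13: L0/L1/L2 = -/CFDE/- → run C
t=14: L0/L1/L2 = -/CFDE/- → run C
t=15: L0/L1/L2 = -/CFDE/- → run C
t=16: L0/L1/L2 = -/CFDE/- → run C
t=17: L0/L1/L2 = -/FDE/C → run F
t=18: L0/L1/L2 = -/FDE/C → run F
t=19: L0/L1/L2 = -/DE/C → run D
t=20: L0/L1/L2 = -/DE/C → run D
t=21: L0/L1/L2 = -/DE/C → run D
t=22: L0/L1/L2 = -/E/C → run E
t=23: L0/L1/L2 = -/E/C → run E
t=24: L0/L1/L2 = -/-/C → run C
t=25: (idle)
t=26: (idle)
t=27: (idle)
t=28: (idle)
t=29: (idle)
t=30: (idle)

context switches = 12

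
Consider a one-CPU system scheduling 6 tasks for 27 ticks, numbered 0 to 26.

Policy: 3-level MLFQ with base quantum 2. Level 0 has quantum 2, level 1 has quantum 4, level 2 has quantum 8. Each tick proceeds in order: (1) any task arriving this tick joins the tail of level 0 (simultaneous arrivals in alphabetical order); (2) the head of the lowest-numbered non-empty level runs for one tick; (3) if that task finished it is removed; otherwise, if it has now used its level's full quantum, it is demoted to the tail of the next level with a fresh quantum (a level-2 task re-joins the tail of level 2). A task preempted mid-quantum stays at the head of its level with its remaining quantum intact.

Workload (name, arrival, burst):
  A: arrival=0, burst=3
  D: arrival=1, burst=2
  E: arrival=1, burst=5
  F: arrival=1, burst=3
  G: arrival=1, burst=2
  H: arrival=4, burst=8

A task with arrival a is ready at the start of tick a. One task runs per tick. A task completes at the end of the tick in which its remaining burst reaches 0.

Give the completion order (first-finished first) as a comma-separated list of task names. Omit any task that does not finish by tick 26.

completion order = D, G, A, E, F, H

t=0: L0/L1/L2 = A/-/- → run A
t=1: L0/L1/L2 = ADEFG/-/- → run A
t=2: L0/L1/L2 = DEFG/A/- → run D
t=3: L0/L1/L2 = DEFG/A/- → run D
t=4: L0/L1/L2 = EFGH/A/- → run E
t=5: L0/L1/L2 = EFGH/A/- → run E
t=6: L0/L1/L2 = FGH/AE/- → run F
t=7: L0/L1/L2 = FGH/AE/- → run F
t=8: L0/L1/L2 = GH/AEF/- → run G
t=9: L0/L1/L2 = GH/AEF/- → run G
t=10: L0/L1/L2 = H/AEF/- → run H
t=11: L0/L1/L2 = H/AEF/- → run H
t=12: L0/L1/L2 = -/AEFH/- → run A
t=13: L0/L1/L2 = -/EFH/- → run E
t=14: L0/L1/L2 = -/EFH/- → run E
t=15: L0/L1/L2 = -/EFH/- → run E
t=16: L0/L1/L2 = -/FH/- → run F
t=17: L0/L1/L2 = -/H/- → run H
t=18: L0/L1/L2 = -/H/- → run H
t=19: L0/L1/L2 = -/H/- → run H
t=20: L0/L1/L2 = -/H/- → run H
t=21: L0/L1/L2 = -/-/H → run H
t=22: L0/L1/L2 = -/-/H → run H
t=23: (idle)
t=24: (idle)
t=25: (idle)
t=26: (idle)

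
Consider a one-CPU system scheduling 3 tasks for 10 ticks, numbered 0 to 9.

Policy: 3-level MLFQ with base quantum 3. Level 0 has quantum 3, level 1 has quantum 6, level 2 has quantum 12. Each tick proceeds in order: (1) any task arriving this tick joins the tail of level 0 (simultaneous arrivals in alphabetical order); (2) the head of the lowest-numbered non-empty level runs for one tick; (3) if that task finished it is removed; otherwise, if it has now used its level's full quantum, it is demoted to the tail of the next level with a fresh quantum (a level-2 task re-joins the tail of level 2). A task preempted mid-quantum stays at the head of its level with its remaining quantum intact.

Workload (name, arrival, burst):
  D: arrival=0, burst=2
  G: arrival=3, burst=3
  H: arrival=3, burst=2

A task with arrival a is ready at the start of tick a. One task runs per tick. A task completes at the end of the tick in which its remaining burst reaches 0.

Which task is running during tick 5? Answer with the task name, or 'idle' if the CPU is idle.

t=0: L0/L1/L2 = D/-/- → run D
t=1: L0/L1/L2 = D/-/- → run D
t=2: (idle)
t=3: L0/L1/L2 = GH/-/- → run G
t=4: L0/L1/L2 = GH/-/- → run G
t=5: L0/L1/L2 = GH/-/- → run G
t=6: L0/L1/L2 = H/-/- → run H
t=7: L0/L1/L2 = H/-/- → run H
t=8: (idle)
t=9: (idle)

running at tick 5 = G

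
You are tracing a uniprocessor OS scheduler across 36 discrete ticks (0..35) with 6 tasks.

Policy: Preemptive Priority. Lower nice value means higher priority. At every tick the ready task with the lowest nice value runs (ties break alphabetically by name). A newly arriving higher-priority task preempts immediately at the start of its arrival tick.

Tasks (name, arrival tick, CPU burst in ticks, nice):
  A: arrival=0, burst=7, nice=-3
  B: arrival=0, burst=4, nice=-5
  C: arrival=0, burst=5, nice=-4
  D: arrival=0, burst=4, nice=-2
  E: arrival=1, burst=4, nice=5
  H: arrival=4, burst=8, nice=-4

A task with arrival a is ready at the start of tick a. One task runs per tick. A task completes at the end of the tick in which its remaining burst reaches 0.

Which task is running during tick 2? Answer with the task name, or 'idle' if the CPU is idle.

t=0: ready={A,B,C,D} → run B
t=1: ready={A,B,C,D,E} → run B
t=2: ready={A,B,C,D,E} → run B
t=3: ready={A,B,C,D,E} → run B
t=4: ready={A,C,D,E,H} → run C
t=5: ready={A,C,D,E,H} → run C
t=6: ready={A,C,D,E,H} → run C
t=7: ready={A,C,D,E,H} → run C
t=8: ready={A,C,D,E,H} → run C
t=9: ready={A,D,E,H} → run H
t=10: ready={A,D,E,H} → run H
t=11: ready={A,D,E,H} → run H
t=12: ready={A,D,E,H} → run H
t=13: ready={A,D,E,H} → run H
t=14: ready={A,D,E,H} → run H
t=15: ready={A,D,E,H} → run H
t=16: ready={A,D,E,H} → run H
t=17: ready={A,D,E} → run A
t=18: ready={A,D,E} → run A
t=19: ready={A,D,E} → run A
t=20: ready={A,D,E} → run A
t=21: ready={A,D,E} → run A
t=22: ready={A,D,E} → run A
t=23: ready={A,D,E} → run A
t=24: ready={D,E} → run D
t=25: ready={D,E} → run D
t=26: ready={D,E} → run D
t=27: ready={D,E} → run D
t=28: ready={E} → run E
t=29: ready={E} → run E
t=30: ready={E} → run E
t=31: ready={E} → run E
t=32: (idle)
t=33: (idle)
t=34: (idle)
t=35: (idle)

running at tick 2 = B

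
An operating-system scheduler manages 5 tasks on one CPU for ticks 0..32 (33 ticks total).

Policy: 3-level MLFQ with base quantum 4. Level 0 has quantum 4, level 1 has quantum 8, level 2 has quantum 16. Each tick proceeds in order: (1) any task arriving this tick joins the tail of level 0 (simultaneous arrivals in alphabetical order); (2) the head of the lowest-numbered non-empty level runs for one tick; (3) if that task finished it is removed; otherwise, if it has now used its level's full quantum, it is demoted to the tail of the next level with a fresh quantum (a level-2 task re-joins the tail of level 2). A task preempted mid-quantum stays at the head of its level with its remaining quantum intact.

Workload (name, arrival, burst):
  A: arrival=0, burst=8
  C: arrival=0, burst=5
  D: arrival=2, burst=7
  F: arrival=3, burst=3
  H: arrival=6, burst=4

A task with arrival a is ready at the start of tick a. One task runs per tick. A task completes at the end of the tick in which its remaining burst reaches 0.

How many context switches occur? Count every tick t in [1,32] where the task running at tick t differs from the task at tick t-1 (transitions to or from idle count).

context switches = 8

t=0: L0/L1/L2 = AC/-/- → run A
t=1: L0/L1/L2 = AC/-/- → run A
t=2: L0/L1/L2 = ACD/-/- → run A
t=3: L0/L1/L2 = ACDF/-/- → run A
t=4: L0/L1/L2 = CDF/A/- → run C
t=5: L0/L1/L2 = CDF/A/- → run C
t=6: L0/L1/L2 = CDFH/A/- → run C
t=7: L0/L1/L2 = CDFH/A/- → run C
t=8: L0/L1/L2 = DFH/AC/- → run D
t=9: L0/L1/L2 = DFH/AC/- → run D
t=10: L0/L1/L2 = DFH/AC/- → run D
t=11: L0/L1/L2 = DFH/AC/- → run D
t=12: L0/L1/L2 = FH/ACD/- → run F
t=13: L0/L1/L2 = FH/ACD/- → run F
t=14: L0/L1/L2 = FH/ACD/- → run F
t=15: L0/L1/L2 = H/ACD/- → run H
t=16: L0/L1/L2 = H/ACD/- → run H
t=17: L0/L1/L2 = H/ACD/- → run H
t=18: L0/L1/L2 = H/ACD/- → run H
t=19: L0/L1/L2 = -/ACD/- → run A
t=20: L0/L1/L2 = -/ACD/- → run A
t=21: L0/L1/L2 = -/ACD/- → run A
t=22: L0/L1/L2 = -/ACD/- → run A
t=23: L0/L1/L2 = -/CD/- → run C
t=24: L0/L1/L2 = -/D/- → run D
t=25: L0/L1/L2 = -/D/- → run D
t=26: L0/L1/L2 = -/D/- → run D
t=27: (idle)
t=28: (idle)
t=29: (idle)
t=30: (idle)
t=31: (idle)
t=32: (idle)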